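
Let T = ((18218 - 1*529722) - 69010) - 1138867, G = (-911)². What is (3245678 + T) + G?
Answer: 2356218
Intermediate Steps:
G = 829921
T = -1719381 (T = ((18218 - 529722) - 69010) - 1138867 = (-511504 - 69010) - 1138867 = -580514 - 1138867 = -1719381)
(3245678 + T) + G = (3245678 - 1719381) + 829921 = 1526297 + 829921 = 2356218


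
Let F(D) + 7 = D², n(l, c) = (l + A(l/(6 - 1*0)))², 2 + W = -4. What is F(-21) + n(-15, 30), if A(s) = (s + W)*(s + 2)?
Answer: 8793/16 ≈ 549.56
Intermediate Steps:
W = -6 (W = -2 - 4 = -6)
A(s) = (-6 + s)*(2 + s) (A(s) = (s - 6)*(s + 2) = (-6 + s)*(2 + s))
n(l, c) = (-12 + l/3 + l²/36)² (n(l, c) = (l + (-12 + (l/(6 - 1*0))² - 4*l/(6 - 1*0)))² = (l + (-12 + (l/(6 + 0))² - 4*l/(6 + 0)))² = (l + (-12 + (l/6)² - 4*l/6))² = (l + (-12 + (l*(⅙))² - 4*l/6))² = (l + (-12 + (l/6)² - 2*l/3))² = (l + (-12 + l²/36 - 2*l/3))² = (l + (-12 - 2*l/3 + l²/36))² = (-12 + l/3 + l²/36)²)
F(D) = -7 + D²
F(-21) + n(-15, 30) = (-7 + (-21)²) + (-432 + (-15)² + 12*(-15))²/1296 = (-7 + 441) + (-432 + 225 - 180)²/1296 = 434 + (1/1296)*(-387)² = 434 + (1/1296)*149769 = 434 + 1849/16 = 8793/16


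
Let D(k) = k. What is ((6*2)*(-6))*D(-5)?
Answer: 360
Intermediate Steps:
((6*2)*(-6))*D(-5) = ((6*2)*(-6))*(-5) = (12*(-6))*(-5) = -72*(-5) = 360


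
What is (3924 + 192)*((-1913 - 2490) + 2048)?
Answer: -9693180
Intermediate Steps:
(3924 + 192)*((-1913 - 2490) + 2048) = 4116*(-4403 + 2048) = 4116*(-2355) = -9693180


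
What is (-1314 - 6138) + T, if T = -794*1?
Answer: -8246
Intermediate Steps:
T = -794
(-1314 - 6138) + T = (-1314 - 6138) - 794 = -7452 - 794 = -8246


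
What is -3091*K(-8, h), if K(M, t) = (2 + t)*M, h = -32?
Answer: -741840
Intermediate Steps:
K(M, t) = M*(2 + t)
-3091*K(-8, h) = -(-24728)*(2 - 32) = -(-24728)*(-30) = -3091*240 = -741840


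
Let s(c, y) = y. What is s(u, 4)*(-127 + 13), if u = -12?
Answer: -456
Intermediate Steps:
s(u, 4)*(-127 + 13) = 4*(-127 + 13) = 4*(-114) = -456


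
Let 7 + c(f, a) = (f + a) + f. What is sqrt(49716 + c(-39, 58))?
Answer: 3*sqrt(5521) ≈ 222.91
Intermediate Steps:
c(f, a) = -7 + a + 2*f (c(f, a) = -7 + ((f + a) + f) = -7 + ((a + f) + f) = -7 + (a + 2*f) = -7 + a + 2*f)
sqrt(49716 + c(-39, 58)) = sqrt(49716 + (-7 + 58 + 2*(-39))) = sqrt(49716 + (-7 + 58 - 78)) = sqrt(49716 - 27) = sqrt(49689) = 3*sqrt(5521)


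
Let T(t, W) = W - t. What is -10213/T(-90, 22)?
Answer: -1459/16 ≈ -91.188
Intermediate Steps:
-10213/T(-90, 22) = -10213/(22 - 1*(-90)) = -10213/(22 + 90) = -10213/112 = -10213*1/112 = -1459/16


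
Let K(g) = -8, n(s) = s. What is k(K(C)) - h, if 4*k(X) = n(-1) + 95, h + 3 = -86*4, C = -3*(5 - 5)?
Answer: 741/2 ≈ 370.50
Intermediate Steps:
C = 0 (C = -3*0 = 0)
h = -347 (h = -3 - 86*4 = -3 - 344 = -347)
k(X) = 47/2 (k(X) = (-1 + 95)/4 = (¼)*94 = 47/2)
k(K(C)) - h = 47/2 - 1*(-347) = 47/2 + 347 = 741/2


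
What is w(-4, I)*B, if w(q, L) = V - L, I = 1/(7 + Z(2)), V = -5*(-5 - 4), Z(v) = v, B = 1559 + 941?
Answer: 1010000/9 ≈ 1.1222e+5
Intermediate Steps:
B = 2500
V = 45 (V = -5*(-9) = 45)
I = ⅑ (I = 1/(7 + 2) = 1/9 = ⅑ ≈ 0.11111)
w(q, L) = 45 - L
w(-4, I)*B = (45 - 1*⅑)*2500 = (45 - ⅑)*2500 = (404/9)*2500 = 1010000/9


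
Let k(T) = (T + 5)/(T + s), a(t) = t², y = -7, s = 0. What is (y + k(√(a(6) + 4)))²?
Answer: 293/8 - 3*√10 ≈ 27.138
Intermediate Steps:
k(T) = (5 + T)/T (k(T) = (T + 5)/(T + 0) = (5 + T)/T)
(y + k(√(a(6) + 4)))² = (-7 + (5 + √(6² + 4))/(√(6² + 4)))² = (-7 + (5 + √(36 + 4))/(√(36 + 4)))² = (-7 + (5 + √40)/(√40))² = (-7 + (5 + 2*√10)/((2*√10)))² = (-7 + (√10/20)*(5 + 2*√10))² = (-7 + √10*(5 + 2*√10)/20)²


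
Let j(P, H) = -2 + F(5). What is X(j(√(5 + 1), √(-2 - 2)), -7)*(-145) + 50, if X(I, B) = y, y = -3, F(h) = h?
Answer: 485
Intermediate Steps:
j(P, H) = 3 (j(P, H) = -2 + 5 = 3)
X(I, B) = -3
X(j(√(5 + 1), √(-2 - 2)), -7)*(-145) + 50 = -3*(-145) + 50 = 435 + 50 = 485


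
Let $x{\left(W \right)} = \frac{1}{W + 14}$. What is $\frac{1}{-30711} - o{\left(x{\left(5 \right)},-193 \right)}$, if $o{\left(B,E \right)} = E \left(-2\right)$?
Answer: $- \frac{11854447}{30711} \approx -386.0$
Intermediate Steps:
$x{\left(W \right)} = \frac{1}{14 + W}$
$o{\left(B,E \right)} = - 2 E$
$\frac{1}{-30711} - o{\left(x{\left(5 \right)},-193 \right)} = \frac{1}{-30711} - \left(-2\right) \left(-193\right) = - \frac{1}{30711} - 386 = - \frac{11854447}{30711}$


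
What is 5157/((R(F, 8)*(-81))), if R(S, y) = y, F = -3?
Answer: -191/24 ≈ -7.9583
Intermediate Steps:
5157/((R(F, 8)*(-81))) = 5157/((8*(-81))) = 5157/(-648) = 5157*(-1/648) = -191/24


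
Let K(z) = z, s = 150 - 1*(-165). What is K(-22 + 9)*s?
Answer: -4095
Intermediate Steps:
s = 315 (s = 150 + 165 = 315)
K(-22 + 9)*s = (-22 + 9)*315 = -13*315 = -4095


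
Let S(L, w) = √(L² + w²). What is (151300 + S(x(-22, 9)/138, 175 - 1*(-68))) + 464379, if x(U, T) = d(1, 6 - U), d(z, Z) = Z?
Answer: 615679 + √281132485/69 ≈ 6.1592e+5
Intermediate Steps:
x(U, T) = 6 - U
(151300 + S(x(-22, 9)/138, 175 - 1*(-68))) + 464379 = (151300 + √(((6 - 1*(-22))/138)² + (175 - 1*(-68))²)) + 464379 = (151300 + √(((6 + 22)*(1/138))² + (175 + 68)²)) + 464379 = (151300 + √((28*(1/138))² + 243²)) + 464379 = (151300 + √((14/69)² + 59049)) + 464379 = (151300 + √(196/4761 + 59049)) + 464379 = (151300 + √(281132485/4761)) + 464379 = (151300 + √281132485/69) + 464379 = 615679 + √281132485/69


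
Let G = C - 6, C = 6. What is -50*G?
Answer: 0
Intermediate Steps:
G = 0 (G = 6 - 6 = 0)
-50*G = -50*0 = 0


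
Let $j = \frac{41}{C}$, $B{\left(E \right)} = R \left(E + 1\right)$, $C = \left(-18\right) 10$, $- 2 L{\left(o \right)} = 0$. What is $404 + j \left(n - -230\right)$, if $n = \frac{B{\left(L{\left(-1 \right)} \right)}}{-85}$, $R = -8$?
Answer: $\frac{2689661}{7650} \approx 351.59$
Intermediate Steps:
$L{\left(o \right)} = 0$ ($L{\left(o \right)} = \left(- \frac{1}{2}\right) 0 = 0$)
$C = -180$
$B{\left(E \right)} = -8 - 8 E$ ($B{\left(E \right)} = - 8 \left(E + 1\right) = - 8 \left(1 + E\right) = -8 - 8 E$)
$n = \frac{8}{85}$ ($n = \frac{-8 - 0}{-85} = \left(-8 + 0\right) \left(- \frac{1}{85}\right) = \left(-8\right) \left(- \frac{1}{85}\right) = \frac{8}{85} \approx 0.094118$)
$j = - \frac{41}{180}$ ($j = \frac{41}{-180} = 41 \left(- \frac{1}{180}\right) = - \frac{41}{180} \approx -0.22778$)
$404 + j \left(n - -230\right) = 404 - \frac{41 \left(\frac{8}{85} - -230\right)}{180} = 404 - \frac{41 \left(\frac{8}{85} + 230\right)}{180} = 404 - \frac{400939}{7650} = \frac{2689661}{7650}$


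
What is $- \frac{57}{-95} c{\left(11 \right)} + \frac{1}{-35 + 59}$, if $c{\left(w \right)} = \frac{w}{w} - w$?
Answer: $- \frac{143}{24} \approx -5.9583$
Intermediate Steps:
$c{\left(w \right)} = 1 - w$
$- \frac{57}{-95} c{\left(11 \right)} + \frac{1}{-35 + 59} = - \frac{57}{-95} \left(1 - 11\right) + \frac{1}{-35 + 59} = \left(-57\right) \left(- \frac{1}{95}\right) \left(1 - 11\right) + \frac{1}{24} = \frac{3}{5} \left(-10\right) + \frac{1}{24} = -6 + \frac{1}{24} = - \frac{143}{24}$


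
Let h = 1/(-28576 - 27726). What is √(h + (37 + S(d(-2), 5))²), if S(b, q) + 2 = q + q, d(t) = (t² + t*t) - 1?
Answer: √6419078231798/56302 ≈ 45.000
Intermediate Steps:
d(t) = -1 + 2*t² (d(t) = (t² + t²) - 1 = 2*t² - 1 = -1 + 2*t²)
h = -1/56302 (h = 1/(-56302) = -1/56302 ≈ -1.7761e-5)
S(b, q) = -2 + 2*q (S(b, q) = -2 + (q + q) = -2 + 2*q)
√(h + (37 + S(d(-2), 5))²) = √(-1/56302 + (37 + (-2 + 2*5))²) = √(-1/56302 + (37 + (-2 + 10))²) = √(-1/56302 + (37 + 8)²) = √(-1/56302 + 45²) = √(-1/56302 + 2025) = √(114011549/56302) = √6419078231798/56302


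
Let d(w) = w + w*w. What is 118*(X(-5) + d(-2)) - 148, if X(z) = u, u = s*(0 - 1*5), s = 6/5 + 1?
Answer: -1210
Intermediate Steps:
d(w) = w + w**2
s = 11/5 (s = 6*(1/5) + 1 = 6/5 + 1 = 11/5 ≈ 2.2000)
u = -11 (u = 11*(0 - 1*5)/5 = 11*(0 - 5)/5 = (11/5)*(-5) = -11)
X(z) = -11
118*(X(-5) + d(-2)) - 148 = 118*(-11 - 2*(1 - 2)) - 148 = 118*(-11 - 2*(-1)) - 148 = 118*(-11 + 2) - 148 = 118*(-9) - 148 = -1062 - 148 = -1210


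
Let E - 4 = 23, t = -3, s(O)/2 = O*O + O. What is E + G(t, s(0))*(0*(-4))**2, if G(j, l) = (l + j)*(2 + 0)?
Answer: 27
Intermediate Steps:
s(O) = 2*O + 2*O**2 (s(O) = 2*(O*O + O) = 2*(O**2 + O) = 2*(O + O**2) = 2*O + 2*O**2)
E = 27 (E = 4 + 23 = 27)
G(j, l) = 2*j + 2*l (G(j, l) = (j + l)*2 = 2*j + 2*l)
E + G(t, s(0))*(0*(-4))**2 = 27 + (2*(-3) + 2*(2*0*(1 + 0)))*(0*(-4))**2 = 27 + (-6 + 2*(2*0*1))*0**2 = 27 + (-6 + 2*0)*0 = 27 + (-6 + 0)*0 = 27 - 6*0 = 27 + 0 = 27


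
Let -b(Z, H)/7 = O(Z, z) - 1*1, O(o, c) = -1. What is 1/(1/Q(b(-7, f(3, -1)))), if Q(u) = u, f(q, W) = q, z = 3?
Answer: 14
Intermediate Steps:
b(Z, H) = 14 (b(Z, H) = -7*(-1 - 1*1) = -7*(-1 - 1) = -7*(-2) = 14)
1/(1/Q(b(-7, f(3, -1)))) = 1/(1/14) = 14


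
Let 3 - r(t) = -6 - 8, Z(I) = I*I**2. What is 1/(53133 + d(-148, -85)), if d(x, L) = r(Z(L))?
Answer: 1/53150 ≈ 1.8815e-5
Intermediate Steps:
Z(I) = I**3
r(t) = 17 (r(t) = 3 - (-6 - 8) = 3 - 1*(-14) = 3 + 14 = 17)
d(x, L) = 17
1/(53133 + d(-148, -85)) = 1/(53133 + 17) = 1/53150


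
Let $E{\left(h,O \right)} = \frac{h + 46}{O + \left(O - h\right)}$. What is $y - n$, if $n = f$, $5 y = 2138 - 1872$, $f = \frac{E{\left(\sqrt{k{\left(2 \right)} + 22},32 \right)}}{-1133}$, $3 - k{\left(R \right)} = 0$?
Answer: $\frac{17781557}{334235} \approx 53.201$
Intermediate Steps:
$k{\left(R \right)} = 3$ ($k{\left(R \right)} = 3 - 0 = 3 + 0 = 3$)
$E{\left(h,O \right)} = \frac{46 + h}{- h + 2 O}$
$f = - \frac{51}{66847}$ ($f = \frac{\frac{1}{- \sqrt{3 + 22} + 2 \cdot 32} \left(46 + \sqrt{3 + 22}\right)}{-1133} = \frac{46 + \sqrt{25}}{- \sqrt{25} + 64} \left(- \frac{1}{1133}\right) = \frac{46 + 5}{\left(-1\right) 5 + 64} \left(- \frac{1}{1133}\right) = \frac{1}{-5 + 64} \cdot 51 \left(- \frac{1}{1133}\right) = \frac{1}{59} \cdot 51 \left(- \frac{1}{1133}\right) = \frac{51}{59} \left(- \frac{1}{1133}\right) = - \frac{51}{66847} \approx -0.00076294$)
$y = \frac{266}{5}$ ($y = \frac{2138 - 1872}{5} = \frac{1}{5} \cdot 266 = \frac{266}{5} \approx 53.2$)
$n = - \frac{51}{66847} \approx -0.00076294$
$y - n = \frac{266}{5} - - \frac{51}{66847} = \frac{266}{5} + \frac{51}{66847} = \frac{17781557}{334235}$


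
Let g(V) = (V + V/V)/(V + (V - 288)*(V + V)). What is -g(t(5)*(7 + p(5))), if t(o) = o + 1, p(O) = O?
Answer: 73/31032 ≈ 0.0023524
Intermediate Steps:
t(o) = 1 + o
g(V) = (1 + V)/(V + 2*V*(-288 + V)) (g(V) = (V + 1)/(V + (-288 + V)*(2*V)) = (1 + V)/(V + 2*V*(-288 + V)))
-g(t(5)*(7 + p(5))) = -(1 + (1 + 5)*(7 + 5))/(((1 + 5)*(7 + 5))*(-575 + 2*((1 + 5)*(7 + 5)))) = -(1 + 6*12)/((6*12)*(-575 + 2*(6*12))) = -(1 + 72)/(72*(-575 + 2*72)) = -73/(72*(-575 + 144)) = -73/(72*(-431)) = -(-1)*73/(72*431) = -1*(-73/31032) = 73/31032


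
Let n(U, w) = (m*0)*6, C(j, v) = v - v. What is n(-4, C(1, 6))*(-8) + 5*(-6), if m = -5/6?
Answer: -30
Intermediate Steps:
m = -5/6 (m = -5*1/6 = -5/6 ≈ -0.83333)
C(j, v) = 0
n(U, w) = 0 (n(U, w) = -5/6*0*6 = 0*6 = 0)
n(-4, C(1, 6))*(-8) + 5*(-6) = 0*(-8) + 5*(-6) = 0 - 30 = -30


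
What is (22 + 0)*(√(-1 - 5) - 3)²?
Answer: 66 - 132*I*√6 ≈ 66.0 - 323.33*I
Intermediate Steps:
(22 + 0)*(√(-1 - 5) - 3)² = 22*(√(-6) - 3)² = 22*(I*√6 - 3)² = 22*(-3 + I*√6)²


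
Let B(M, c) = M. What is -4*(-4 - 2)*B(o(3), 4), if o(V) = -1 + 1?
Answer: 0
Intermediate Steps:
o(V) = 0
-4*(-4 - 2)*B(o(3), 4) = -4*(-4 - 2)*0 = -(-24)*0 = -4*0 = 0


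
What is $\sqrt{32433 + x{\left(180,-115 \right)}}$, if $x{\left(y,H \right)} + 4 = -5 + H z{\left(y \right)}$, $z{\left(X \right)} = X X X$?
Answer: $2 i \sqrt{167661894} \approx 25897.0 i$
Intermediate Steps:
$z{\left(X \right)} = X^{3}$ ($z{\left(X \right)} = X^{2} X = X^{3}$)
$x{\left(y,H \right)} = -9 + H y^{3}$ ($x{\left(y,H \right)} = -4 + \left(-5 + H y^{3}\right) = -9 + H y^{3}$)
$\sqrt{32433 + x{\left(180,-115 \right)}} = \sqrt{32433 - \left(9 + 115 \cdot 180^{3}\right)} = \sqrt{32433 - 670680009} = \sqrt{-670647576} = 2 i \sqrt{167661894}$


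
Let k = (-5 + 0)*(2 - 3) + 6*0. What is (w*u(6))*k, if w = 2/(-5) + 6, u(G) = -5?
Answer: -140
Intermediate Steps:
k = 5 (k = -5*(-1) + 0 = 5 + 0 = 5)
w = 28/5 (w = 2*(-⅕) + 6 = -⅖ + 6 = 28/5 ≈ 5.6000)
(w*u(6))*k = ((28/5)*(-5))*5 = -28*5 = -140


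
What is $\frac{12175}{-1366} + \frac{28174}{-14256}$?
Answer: $- \frac{53013121}{4868424} \approx -10.889$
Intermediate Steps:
$\frac{12175}{-1366} + \frac{28174}{-14256} = 12175 \left(- \frac{1}{1366}\right) + 28174 \left(- \frac{1}{14256}\right) = - \frac{12175}{1366} - \frac{14087}{7128} = - \frac{53013121}{4868424}$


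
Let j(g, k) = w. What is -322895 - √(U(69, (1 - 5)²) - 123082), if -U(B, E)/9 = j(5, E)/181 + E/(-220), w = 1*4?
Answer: -322895 - I*√12197630285170/9955 ≈ -3.229e+5 - 350.83*I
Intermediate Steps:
w = 4
j(g, k) = 4
U(B, E) = -36/181 + 9*E/220 (U(B, E) = -9*(4/181 + E/(-220)) = -9*(4*(1/181) + E*(-1/220)) = -9*(4/181 - E/220) = -36/181 + 9*E/220)
-322895 - √(U(69, (1 - 5)²) - 123082) = -322895 - √((-36/181 + 9*(1 - 5)²/220) - 123082) = -322895 - √((-36/181 + (9/220)*(-4)²) - 123082) = -322895 - √((-36/181 + (9/220)*16) - 123082) = -322895 - √((-36/181 + 36/55) - 123082) = -322895 - √(4536/9955 - 123082) = -322895 - √(-1225276774/9955) = -322895 - I*√12197630285170/9955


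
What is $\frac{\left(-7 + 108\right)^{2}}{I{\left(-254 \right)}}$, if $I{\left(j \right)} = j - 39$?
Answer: $- \frac{10201}{293} \approx -34.816$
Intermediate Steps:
$I{\left(j \right)} = -39 + j$
$\frac{\left(-7 + 108\right)^{2}}{I{\left(-254 \right)}} = \frac{\left(-7 + 108\right)^{2}}{-39 - 254} = \frac{101^{2}}{-293} = 10201 \left(- \frac{1}{293}\right) = - \frac{10201}{293}$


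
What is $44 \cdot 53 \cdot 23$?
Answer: $53636$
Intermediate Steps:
$44 \cdot 53 \cdot 23 = 2332 \cdot 23 = 53636$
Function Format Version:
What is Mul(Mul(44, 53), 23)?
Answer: 53636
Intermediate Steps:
Mul(Mul(44, 53), 23) = Mul(2332, 23) = 53636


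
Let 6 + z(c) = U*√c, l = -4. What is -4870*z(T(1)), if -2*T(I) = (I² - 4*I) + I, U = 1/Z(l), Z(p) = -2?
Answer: 31655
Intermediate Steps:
U = -½ (U = 1/(-2) = -½ ≈ -0.50000)
T(I) = -I²/2 + 3*I/2 (T(I) = -((I² - 4*I) + I)/2 = -(I² - 3*I)/2 = -I²/2 + 3*I/2)
z(c) = -6 - √c/2
-4870*z(T(1)) = -4870*(-6 - √2*√(3 - 1*1)/2/2) = -4870*(-6 - √2*√(3 - 1)/2/2) = -4870*(-6 - √((½)*1*2)/2) = -4870*(-6 - √1/2) = -4870*(-6 - ½*1) = -4870*(-6 - ½) = -4870*(-13/2) = 31655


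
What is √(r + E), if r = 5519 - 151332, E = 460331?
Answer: √314518 ≈ 560.82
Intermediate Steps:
r = -145813
√(r + E) = √(-145813 + 460331) = √314518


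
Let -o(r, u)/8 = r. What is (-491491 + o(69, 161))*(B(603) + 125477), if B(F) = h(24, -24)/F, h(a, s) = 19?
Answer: -37229277293950/603 ≈ -6.1740e+10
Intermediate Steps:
o(r, u) = -8*r
B(F) = 19/F
(-491491 + o(69, 161))*(B(603) + 125477) = (-491491 - 8*69)*(19/603 + 125477) = (-491491 - 552)*(19*(1/603) + 125477) = -492043*(19/603 + 125477) = -492043*75662650/603 = -37229277293950/603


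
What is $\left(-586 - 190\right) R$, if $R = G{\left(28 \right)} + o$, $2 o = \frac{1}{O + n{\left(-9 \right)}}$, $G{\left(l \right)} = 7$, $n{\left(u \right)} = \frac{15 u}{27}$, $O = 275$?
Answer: $- \frac{733514}{135} \approx -5433.4$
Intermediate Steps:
$n{\left(u \right)} = \frac{5 u}{9}$ ($n{\left(u \right)} = 15 u \frac{1}{27} = \frac{5 u}{9}$)
$o = \frac{1}{540}$ ($o = \frac{1}{2 \left(275 + \frac{5}{9} \left(-9\right)\right)} = \frac{1}{2 \left(275 - 5\right)} = \frac{1}{2 \cdot 270} = \frac{1}{2} \cdot \frac{1}{270} = \frac{1}{540} \approx 0.0018519$)
$R = \frac{3781}{540}$ ($R = 7 + \frac{1}{540} = \frac{3781}{540} \approx 7.0019$)
$\left(-586 - 190\right) R = \left(-586 - 190\right) \frac{3781}{540} = \left(-776\right) \frac{3781}{540} = - \frac{733514}{135}$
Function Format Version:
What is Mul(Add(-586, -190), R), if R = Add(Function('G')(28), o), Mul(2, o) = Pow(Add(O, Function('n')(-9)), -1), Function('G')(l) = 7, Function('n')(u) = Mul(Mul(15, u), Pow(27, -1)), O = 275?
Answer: Rational(-733514, 135) ≈ -5433.4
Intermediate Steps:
Function('n')(u) = Mul(Rational(5, 9), u) (Function('n')(u) = Mul(Mul(15, u), Rational(1, 27)) = Mul(Rational(5, 9), u))
o = Rational(1, 540) (o = Mul(Rational(1, 2), Pow(Add(275, Mul(Rational(5, 9), -9)), -1)) = Mul(Rational(1, 2), Pow(Add(275, -5), -1)) = Mul(Rational(1, 2), Pow(270, -1)) = Mul(Rational(1, 2), Rational(1, 270)) = Rational(1, 540) ≈ 0.0018519)
R = Rational(3781, 540) (R = Add(7, Rational(1, 540)) = Rational(3781, 540) ≈ 7.0019)
Mul(Add(-586, -190), R) = Mul(Add(-586, -190), Rational(3781, 540)) = Mul(-776, Rational(3781, 540)) = Rational(-733514, 135)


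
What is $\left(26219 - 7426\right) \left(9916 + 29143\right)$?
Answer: $734035787$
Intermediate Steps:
$\left(26219 - 7426\right) \left(9916 + 29143\right) = 18793 \cdot 39059 = 734035787$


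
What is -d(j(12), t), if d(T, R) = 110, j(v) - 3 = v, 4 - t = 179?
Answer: -110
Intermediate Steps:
t = -175 (t = 4 - 1*179 = 4 - 179 = -175)
j(v) = 3 + v
-d(j(12), t) = -1*110 = -110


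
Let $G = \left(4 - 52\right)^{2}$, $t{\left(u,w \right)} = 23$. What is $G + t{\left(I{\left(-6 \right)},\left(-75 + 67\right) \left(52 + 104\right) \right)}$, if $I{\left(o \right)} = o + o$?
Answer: $2327$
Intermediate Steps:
$I{\left(o \right)} = 2 o$
$G = 2304$ ($G = \left(-48\right)^{2} = 2304$)
$G + t{\left(I{\left(-6 \right)},\left(-75 + 67\right) \left(52 + 104\right) \right)} = 2304 + 23 = 2327$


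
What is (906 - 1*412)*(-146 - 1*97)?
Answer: -120042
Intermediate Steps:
(906 - 1*412)*(-146 - 1*97) = (906 - 412)*(-146 - 97) = 494*(-243) = -120042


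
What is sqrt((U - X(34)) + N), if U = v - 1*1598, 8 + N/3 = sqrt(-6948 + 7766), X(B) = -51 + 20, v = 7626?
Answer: sqrt(6035 + 3*sqrt(818)) ≈ 78.236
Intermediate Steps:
X(B) = -31
N = -24 + 3*sqrt(818) (N = -24 + 3*sqrt(-6948 + 7766) = -24 + 3*sqrt(818) ≈ 61.802)
U = 6028 (U = 7626 - 1*1598 = 7626 - 1598 = 6028)
sqrt((U - X(34)) + N) = sqrt((6028 - 1*(-31)) + (-24 + 3*sqrt(818))) = sqrt((6028 + 31) + (-24 + 3*sqrt(818))) = sqrt(6059 + (-24 + 3*sqrt(818))) = sqrt(6035 + 3*sqrt(818))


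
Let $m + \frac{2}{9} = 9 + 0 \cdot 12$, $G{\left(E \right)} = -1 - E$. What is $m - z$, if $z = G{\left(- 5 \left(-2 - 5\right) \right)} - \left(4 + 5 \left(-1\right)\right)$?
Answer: $\frac{394}{9} \approx 43.778$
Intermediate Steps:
$z = -35$ ($z = \left(-1 - - 5 \left(-2 - 5\right)\right) - \left(4 + 5 \left(-1\right)\right) = \left(-1 - \left(-5\right) \left(-7\right)\right) - \left(4 - 5\right) = \left(-1 - 35\right) - -1 = \left(-1 - 35\right) + 1 = -36 + 1 = -35$)
$m = \frac{79}{9}$ ($m = - \frac{2}{9} + \left(9 + 0 \cdot 12\right) = - \frac{2}{9} + \left(9 + 0\right) = - \frac{2}{9} + 9 = \frac{79}{9} \approx 8.7778$)
$m - z = \frac{79}{9} - -35 = \frac{79}{9} + 35 = \frac{394}{9}$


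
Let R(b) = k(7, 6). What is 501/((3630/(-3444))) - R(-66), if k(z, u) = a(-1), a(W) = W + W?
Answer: -286364/605 ≈ -473.33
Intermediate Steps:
a(W) = 2*W
k(z, u) = -2 (k(z, u) = 2*(-1) = -2)
R(b) = -2
501/((3630/(-3444))) - R(-66) = 501/((3630/(-3444))) - 1*(-2) = 501/((3630*(-1/3444))) + 2 = 501/(-605/574) + 2 = 501*(-574/605) + 2 = -287574/605 + 2 = -286364/605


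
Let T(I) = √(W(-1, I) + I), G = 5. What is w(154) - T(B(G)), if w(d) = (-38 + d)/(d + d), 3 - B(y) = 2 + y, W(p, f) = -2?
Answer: 29/77 - I*√6 ≈ 0.37662 - 2.4495*I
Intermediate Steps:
B(y) = 1 - y (B(y) = 3 - (2 + y) = 3 + (-2 - y) = 1 - y)
w(d) = (-38 + d)/(2*d) (w(d) = (-38 + d)/((2*d)) = (-38 + d)*(1/(2*d)) = (-38 + d)/(2*d))
T(I) = √(-2 + I)
w(154) - T(B(G)) = (½)*(-38 + 154)/154 - √(-2 + (1 - 1*5)) = (½)*(1/154)*116 - √(-2 + (1 - 5)) = 29/77 - √(-2 - 4) = 29/77 - √(-6) = 29/77 - I*√6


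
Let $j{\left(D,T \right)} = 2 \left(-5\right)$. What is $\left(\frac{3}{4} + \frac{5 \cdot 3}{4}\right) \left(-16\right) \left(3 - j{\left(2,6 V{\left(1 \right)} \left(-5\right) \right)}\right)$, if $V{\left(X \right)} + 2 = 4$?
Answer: $-936$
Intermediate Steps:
$V{\left(X \right)} = 2$ ($V{\left(X \right)} = -2 + 4 = 2$)
$j{\left(D,T \right)} = -10$
$\left(\frac{3}{4} + \frac{5 \cdot 3}{4}\right) \left(-16\right) \left(3 - j{\left(2,6 V{\left(1 \right)} \left(-5\right) \right)}\right) = \left(\frac{3}{4} + \frac{5 \cdot 3}{4}\right) \left(-16\right) \left(3 - -10\right) = \left(3 \cdot \frac{1}{4} + 15 \cdot \frac{1}{4}\right) \left(-16\right) \left(3 + 10\right) = \left(\frac{3}{4} + \frac{15}{4}\right) \left(-16\right) 13 = \frac{9}{2} \left(-16\right) 13 = \left(-72\right) 13 = -936$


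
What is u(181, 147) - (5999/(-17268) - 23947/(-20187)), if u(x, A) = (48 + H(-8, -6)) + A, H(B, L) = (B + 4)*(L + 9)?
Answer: 21166464415/116196372 ≈ 182.16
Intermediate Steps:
H(B, L) = (4 + B)*(9 + L)
u(x, A) = 36 + A (u(x, A) = (48 + (36 + 4*(-6) + 9*(-8) - 8*(-6))) + A = (48 + (36 - 24 - 72 + 48)) + A = (48 - 12) + A = 36 + A)
u(181, 147) - (5999/(-17268) - 23947/(-20187)) = (36 + 147) - (5999/(-17268) - 23947/(-20187)) = 183 - (5999*(-1/17268) - 23947*(-1/20187)) = 183 - (-5999/17268 + 23947/20187) = 183 - 1*97471661/116196372 = 183 - 97471661/116196372 = 21166464415/116196372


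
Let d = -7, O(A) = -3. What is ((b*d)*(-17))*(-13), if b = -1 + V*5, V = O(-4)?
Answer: 24752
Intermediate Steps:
V = -3
b = -16 (b = -1 - 3*5 = -1 - 15 = -16)
((b*d)*(-17))*(-13) = (-16*(-7)*(-17))*(-13) = (112*(-17))*(-13) = -1904*(-13) = 24752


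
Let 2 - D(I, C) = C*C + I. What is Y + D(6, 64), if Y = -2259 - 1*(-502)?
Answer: -5857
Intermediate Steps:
D(I, C) = 2 - I - C² (D(I, C) = 2 - (C*C + I) = 2 - (C² + I) = 2 - (I + C²) = 2 + (-I - C²) = 2 - I - C²)
Y = -1757 (Y = -2259 + 502 = -1757)
Y + D(6, 64) = -1757 + (2 - 1*6 - 1*64²) = -1757 + (2 - 6 - 1*4096) = -1757 + (2 - 6 - 4096) = -1757 - 4100 = -5857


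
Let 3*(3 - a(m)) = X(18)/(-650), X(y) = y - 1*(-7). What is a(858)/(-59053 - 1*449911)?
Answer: -235/39699192 ≈ -5.9195e-6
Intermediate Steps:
X(y) = 7 + y (X(y) = y + 7 = 7 + y)
a(m) = 235/78 (a(m) = 3 - (7 + 18)/(3*(-650)) = 3 - 25*(-1)/(3*650) = 3 - 1/3*(-1/26) = 3 + 1/78 = 235/78)
a(858)/(-59053 - 1*449911) = 235/(78*(-59053 - 1*449911)) = 235/(78*(-59053 - 449911)) = (235/78)/(-508964) = (235/78)*(-1/508964) = -235/39699192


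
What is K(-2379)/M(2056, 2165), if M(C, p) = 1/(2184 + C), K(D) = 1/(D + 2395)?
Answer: 265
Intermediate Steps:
K(D) = 1/(2395 + D)
K(-2379)/M(2056, 2165) = 1/((2395 - 2379)*(1/(2184 + 2056))) = 1/(16*(1/4240)) = (1/16)*4240 = 265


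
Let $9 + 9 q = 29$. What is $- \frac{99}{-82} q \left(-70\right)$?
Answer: $- \frac{7700}{41} \approx -187.8$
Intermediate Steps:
$q = \frac{20}{9}$ ($q = -1 + \frac{1}{9} \cdot 29 = -1 + \frac{29}{9} = \frac{20}{9} \approx 2.2222$)
$- \frac{99}{-82} q \left(-70\right) = - \frac{99}{-82} \cdot \frac{20}{9} \left(-70\right) = \left(-99\right) \left(- \frac{1}{82}\right) \frac{20}{9} \left(-70\right) = \frac{99}{82} \cdot \frac{20}{9} \left(-70\right) = \frac{110}{41} \left(-70\right) = - \frac{7700}{41}$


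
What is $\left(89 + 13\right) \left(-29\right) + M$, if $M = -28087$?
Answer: $-31045$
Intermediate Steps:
$\left(89 + 13\right) \left(-29\right) + M = \left(89 + 13\right) \left(-29\right) - 28087 = 102 \left(-29\right) - 28087 = -2958 - 28087 = -31045$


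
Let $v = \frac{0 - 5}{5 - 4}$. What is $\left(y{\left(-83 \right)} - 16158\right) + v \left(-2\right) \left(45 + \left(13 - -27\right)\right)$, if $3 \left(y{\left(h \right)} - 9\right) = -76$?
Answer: $- \frac{45973}{3} \approx -15324.0$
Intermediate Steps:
$v = -5$ ($v = - \frac{5}{1} = \left(-5\right) 1 = -5$)
$y{\left(h \right)} = - \frac{49}{3}$ ($y{\left(h \right)} = 9 + \frac{1}{3} \left(-76\right) = 9 - \frac{76}{3} = - \frac{49}{3}$)
$\left(y{\left(-83 \right)} - 16158\right) + v \left(-2\right) \left(45 + \left(13 - -27\right)\right) = \left(- \frac{49}{3} - 16158\right) + \left(-5\right) \left(-2\right) \left(45 + \left(13 - -27\right)\right) = \left(- \frac{49}{3} - 16158\right) + 10 \left(45 + \left(13 + 27\right)\right) = - \frac{48523}{3} + 10 \left(45 + 40\right) = - \frac{48523}{3} + 10 \cdot 85 = - \frac{48523}{3} + 850 = - \frac{45973}{3}$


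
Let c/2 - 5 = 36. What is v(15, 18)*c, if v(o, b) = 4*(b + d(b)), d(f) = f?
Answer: 11808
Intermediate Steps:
c = 82 (c = 10 + 2*36 = 10 + 72 = 82)
v(o, b) = 8*b (v(o, b) = 4*(b + b) = 4*(2*b) = 8*b)
v(15, 18)*c = (8*18)*82 = 144*82 = 11808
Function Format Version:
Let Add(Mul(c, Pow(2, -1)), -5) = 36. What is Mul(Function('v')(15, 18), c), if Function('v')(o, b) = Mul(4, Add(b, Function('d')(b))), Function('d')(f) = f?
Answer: 11808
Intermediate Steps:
c = 82 (c = Add(10, Mul(2, 36)) = Add(10, 72) = 82)
Function('v')(o, b) = Mul(8, b) (Function('v')(o, b) = Mul(4, Add(b, b)) = Mul(4, Mul(2, b)) = Mul(8, b))
Mul(Function('v')(15, 18), c) = Mul(Mul(8, 18), 82) = Mul(144, 82) = 11808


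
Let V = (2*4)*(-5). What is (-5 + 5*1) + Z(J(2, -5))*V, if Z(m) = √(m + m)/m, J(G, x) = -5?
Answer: 8*I*√10 ≈ 25.298*I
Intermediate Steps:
Z(m) = √2/√m (Z(m) = √(2*m)/m = (√2*√m)/m = √2/√m)
V = -40 (V = 8*(-5) = -40)
(-5 + 5*1) + Z(J(2, -5))*V = (-5 + 5*1) + (√2/√(-5))*(-40) = (-5 + 5) + (√2*(-I*√5/5))*(-40) = 0 - I*√10/5*(-40) = 0 + 8*I*√10 = 8*I*√10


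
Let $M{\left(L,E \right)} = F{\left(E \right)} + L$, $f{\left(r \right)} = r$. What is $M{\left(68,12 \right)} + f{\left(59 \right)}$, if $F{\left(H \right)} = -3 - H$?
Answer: $112$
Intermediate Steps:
$M{\left(L,E \right)} = -3 + L - E$ ($M{\left(L,E \right)} = \left(-3 - E\right) + L = -3 + L - E$)
$M{\left(68,12 \right)} + f{\left(59 \right)} = \left(-3 + 68 - 12\right) + 59 = 53 + 59 = 112$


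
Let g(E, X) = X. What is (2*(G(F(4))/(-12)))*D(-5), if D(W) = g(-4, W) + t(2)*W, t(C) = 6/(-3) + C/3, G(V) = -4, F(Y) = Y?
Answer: 10/9 ≈ 1.1111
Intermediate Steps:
t(C) = -2 + C/3 (t(C) = 6*(-1/3) + C*(1/3) = -2 + C/3)
D(W) = -W/3 (D(W) = W + (-2 + (1/3)*2)*W = W + (-2 + 2/3)*W = W - 4*W/3 = -W/3)
(2*(G(F(4))/(-12)))*D(-5) = (2*(-4/(-12)))*(-1/3*(-5)) = (2*(-4*(-1/12)))*(5/3) = (2*(1/3))*(5/3) = (2/3)*(5/3) = 10/9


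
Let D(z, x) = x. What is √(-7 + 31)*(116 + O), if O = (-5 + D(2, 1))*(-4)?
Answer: 264*√6 ≈ 646.67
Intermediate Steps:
O = 16 (O = (-5 + 1)*(-4) = -4*(-4) = 16)
√(-7 + 31)*(116 + O) = √(-7 + 31)*(116 + 16) = √24*132 = (2*√6)*132 = 264*√6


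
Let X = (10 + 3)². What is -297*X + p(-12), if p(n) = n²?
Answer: -50049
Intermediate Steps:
X = 169 (X = 13² = 169)
-297*X + p(-12) = -297*169 + (-12)² = -50193 + 144 = -50049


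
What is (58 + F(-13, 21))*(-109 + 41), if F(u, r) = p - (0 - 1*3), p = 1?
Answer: -4216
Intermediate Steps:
F(u, r) = 4 (F(u, r) = 1 - (0 - 1*3) = 1 - (0 - 3) = 1 - 1*(-3) = 1 + 3 = 4)
(58 + F(-13, 21))*(-109 + 41) = (58 + 4)*(-109 + 41) = 62*(-68) = -4216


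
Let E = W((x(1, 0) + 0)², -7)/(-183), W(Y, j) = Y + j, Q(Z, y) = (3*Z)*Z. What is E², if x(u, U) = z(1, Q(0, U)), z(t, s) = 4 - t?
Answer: 4/33489 ≈ 0.00011944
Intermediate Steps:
Q(Z, y) = 3*Z²
x(u, U) = 3 (x(u, U) = 4 - 1*1 = 4 - 1 = 3)
E = -2/183 (E = ((3 + 0)² - 7)/(-183) = (3² - 7)*(-1/183) = (9 - 7)*(-1/183) = 2*(-1/183) = -2/183 ≈ -0.010929)
E² = (-2/183)² = 4/33489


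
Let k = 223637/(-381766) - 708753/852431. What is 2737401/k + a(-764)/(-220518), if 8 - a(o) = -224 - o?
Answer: -98222040724506805862644/50852874171470355 ≈ -1.9315e+6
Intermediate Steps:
a(o) = 232 + o (a(o) = 8 - (-224 - o) = 8 + (224 + o) = 232 + o)
k = -461212909345/325429173146 (k = 223637*(-1/381766) - 708753*1/852431 = -223637/381766 - 708753/852431 = -461212909345/325429173146 ≈ -1.4172)
2737401/k + a(-764)/(-220518) = 2737401/(-461212909345/325429173146) + (232 - 764)/(-220518) = 2737401*(-325429173146/461212909345) - 532*(-1/220518) = -890830143999033546/461212909345 + 266/110259 = -98222040724506805862644/50852874171470355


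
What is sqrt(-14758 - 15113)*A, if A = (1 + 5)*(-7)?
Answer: -126*I*sqrt(3319) ≈ -7259.0*I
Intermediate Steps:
A = -42 (A = 6*(-7) = -42)
sqrt(-14758 - 15113)*A = sqrt(-14758 - 15113)*(-42) = sqrt(-29871)*(-42) = (3*I*sqrt(3319))*(-42) = -126*I*sqrt(3319)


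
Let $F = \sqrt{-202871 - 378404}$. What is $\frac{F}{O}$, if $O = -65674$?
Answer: $- \frac{5 i \sqrt{23251}}{65674} \approx - 0.011609 i$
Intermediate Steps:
$F = 5 i \sqrt{23251}$ ($F = \sqrt{-581275} = 5 i \sqrt{23251} \approx 762.41 i$)
$\frac{F}{O} = \frac{5 i \sqrt{23251}}{-65674} = 5 i \sqrt{23251} \left(- \frac{1}{65674}\right) = - \frac{5 i \sqrt{23251}}{65674}$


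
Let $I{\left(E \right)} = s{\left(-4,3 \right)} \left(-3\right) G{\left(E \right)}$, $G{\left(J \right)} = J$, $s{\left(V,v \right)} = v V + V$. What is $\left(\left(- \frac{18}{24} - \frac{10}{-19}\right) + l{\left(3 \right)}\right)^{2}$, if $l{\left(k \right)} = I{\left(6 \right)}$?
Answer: $\frac{478340641}{5776} \approx 82815.0$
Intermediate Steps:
$s{\left(V,v \right)} = V + V v$ ($s{\left(V,v \right)} = V v + V = V + V v$)
$I{\left(E \right)} = 48 E$ ($I{\left(E \right)} = - 4 \left(1 + 3\right) \left(-3\right) E = \left(-4\right) 4 \left(-3\right) E = \left(-16\right) \left(-3\right) E = 48 E$)
$l{\left(k \right)} = 288$ ($l{\left(k \right)} = 48 \cdot 6 = 288$)
$\left(\left(- \frac{18}{24} - \frac{10}{-19}\right) + l{\left(3 \right)}\right)^{2} = \left(\left(- \frac{18}{24} - \frac{10}{-19}\right) + 288\right)^{2} = \left(\left(\left(-18\right) \frac{1}{24} - - \frac{10}{19}\right) + 288\right)^{2} = \left(\left(- \frac{3}{4} + \frac{10}{19}\right) + 288\right)^{2} = \left(- \frac{17}{76} + 288\right)^{2} = \left(\frac{21871}{76}\right)^{2} = \frac{478340641}{5776}$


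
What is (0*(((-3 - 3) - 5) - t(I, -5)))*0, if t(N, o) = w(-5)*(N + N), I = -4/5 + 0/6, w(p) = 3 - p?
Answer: 0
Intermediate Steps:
I = -⅘ (I = -4*⅕ + 0*(⅙) = -⅘ + 0 = -⅘ ≈ -0.80000)
t(N, o) = 16*N (t(N, o) = (3 - 1*(-5))*(N + N) = (3 + 5)*(2*N) = 8*(2*N) = 16*N)
(0*(((-3 - 3) - 5) - t(I, -5)))*0 = (0*(((-3 - 3) - 5) - 16*(-4)/5))*0 = (0*((-6 - 5) - 1*(-64/5)))*0 = (0*(-11 + 64/5))*0 = (0*(9/5))*0 = 0*0 = 0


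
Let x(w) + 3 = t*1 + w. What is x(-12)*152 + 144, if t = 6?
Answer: -1224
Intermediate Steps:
x(w) = 3 + w (x(w) = -3 + (6*1 + w) = -3 + (6 + w) = 3 + w)
x(-12)*152 + 144 = (3 - 12)*152 + 144 = -9*152 + 144 = -1368 + 144 = -1224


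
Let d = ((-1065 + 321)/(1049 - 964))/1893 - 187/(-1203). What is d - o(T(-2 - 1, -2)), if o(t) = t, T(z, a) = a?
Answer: 138777211/64522905 ≈ 2.1508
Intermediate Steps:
d = 9731401/64522905 (d = -744/85*(1/1893) - 187*(-1/1203) = -744*1/85*(1/1893) + 187/1203 = -744/85*1/1893 + 187/1203 = -248/53635 + 187/1203 = 9731401/64522905 ≈ 0.15082)
d - o(T(-2 - 1, -2)) = 9731401/64522905 - 1*(-2) = 9731401/64522905 + 2 = 138777211/64522905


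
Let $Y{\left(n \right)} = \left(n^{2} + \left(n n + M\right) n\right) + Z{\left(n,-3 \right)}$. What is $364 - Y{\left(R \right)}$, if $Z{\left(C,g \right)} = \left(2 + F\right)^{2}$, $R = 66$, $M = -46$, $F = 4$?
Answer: $-288488$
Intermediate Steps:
$Z{\left(C,g \right)} = 36$ ($Z{\left(C,g \right)} = \left(2 + 4\right)^{2} = 6^{2} = 36$)
$Y{\left(n \right)} = 36 + n^{2} + n \left(-46 + n^{2}\right)$ ($Y{\left(n \right)} = \left(n^{2} + \left(n n - 46\right) n\right) + 36 = \left(n^{2} + \left(n^{2} - 46\right) n\right) + 36 = \left(n^{2} + \left(-46 + n^{2}\right) n\right) + 36 = \left(n^{2} + n \left(-46 + n^{2}\right)\right) + 36 = 36 + n^{2} + n \left(-46 + n^{2}\right)$)
$364 - Y{\left(R \right)} = 364 - \left(36 + 66^{2} + 66^{3} - 3036\right) = 364 - \left(36 + 4356 + 287496 - 3036\right) = 364 - 288852 = -288488$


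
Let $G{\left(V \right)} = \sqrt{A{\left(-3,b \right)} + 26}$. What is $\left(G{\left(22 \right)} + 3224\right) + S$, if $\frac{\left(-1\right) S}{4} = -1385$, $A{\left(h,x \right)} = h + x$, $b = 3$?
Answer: $8764 + \sqrt{26} \approx 8769.1$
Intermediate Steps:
$S = 5540$ ($S = \left(-4\right) \left(-1385\right) = 5540$)
$G{\left(V \right)} = \sqrt{26}$ ($G{\left(V \right)} = \sqrt{\left(-3 + 3\right) + 26} = \sqrt{0 + 26} = \sqrt{26}$)
$\left(G{\left(22 \right)} + 3224\right) + S = \left(\sqrt{26} + 3224\right) + 5540 = \left(3224 + \sqrt{26}\right) + 5540 = 8764 + \sqrt{26}$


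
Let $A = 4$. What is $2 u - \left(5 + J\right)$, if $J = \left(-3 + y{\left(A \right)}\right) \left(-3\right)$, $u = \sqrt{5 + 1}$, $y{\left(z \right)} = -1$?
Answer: $-17 + 2 \sqrt{6} \approx -12.101$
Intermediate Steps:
$u = \sqrt{6} \approx 2.4495$
$J = 12$ ($J = \left(-3 - 1\right) \left(-3\right) = \left(-4\right) \left(-3\right) = 12$)
$2 u - \left(5 + J\right) = 2 \sqrt{6} - 17 = -17 + 2 \sqrt{6}$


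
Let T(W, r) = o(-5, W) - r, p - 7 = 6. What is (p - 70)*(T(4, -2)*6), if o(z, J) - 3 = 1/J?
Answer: -3591/2 ≈ -1795.5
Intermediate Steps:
p = 13 (p = 7 + 6 = 13)
o(z, J) = 3 + 1/J
T(W, r) = 3 + 1/W - r (T(W, r) = (3 + 1/W) - r = 3 + 1/W - r)
(p - 70)*(T(4, -2)*6) = (13 - 70)*((3 + 1/4 - 1*(-2))*6) = -57*(3 + ¼ + 2)*6 = -1197*6/4 = -57*63/2 = -3591/2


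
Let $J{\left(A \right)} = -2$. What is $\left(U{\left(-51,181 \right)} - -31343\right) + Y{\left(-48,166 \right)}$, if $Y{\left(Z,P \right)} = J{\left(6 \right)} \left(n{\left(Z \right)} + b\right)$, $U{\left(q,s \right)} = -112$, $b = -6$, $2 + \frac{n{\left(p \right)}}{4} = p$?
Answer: $31643$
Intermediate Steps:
$n{\left(p \right)} = -8 + 4 p$
$Y{\left(Z,P \right)} = 28 - 8 Z$ ($Y{\left(Z,P \right)} = - 2 \left(\left(-8 + 4 Z\right) - 6\right) = - 2 \left(-14 + 4 Z\right) = 28 - 8 Z$)
$\left(U{\left(-51,181 \right)} - -31343\right) + Y{\left(-48,166 \right)} = \left(-112 - -31343\right) + \left(28 - -384\right) = \left(-112 + 31343\right) + \left(28 + 384\right) = 31231 + 412 = 31643$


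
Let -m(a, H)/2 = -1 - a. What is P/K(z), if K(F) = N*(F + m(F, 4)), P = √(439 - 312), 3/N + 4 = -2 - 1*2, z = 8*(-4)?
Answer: 4*√127/141 ≈ 0.31970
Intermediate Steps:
z = -32
m(a, H) = 2 + 2*a (m(a, H) = -2*(-1 - a) = 2 + 2*a)
N = -3/8 (N = 3/(-4 + (-2 - 1*2)) = 3/(-4 + (-2 - 2)) = 3/(-4 - 4) = 3/(-8) = 3*(-⅛) = -3/8 ≈ -0.37500)
P = √127 ≈ 11.269
K(F) = -¾ - 9*F/8 (K(F) = -3*(F + (2 + 2*F))/8 = -3*(2 + 3*F)/8 = -¾ - 9*F/8)
P/K(z) = √127/(-¾ - 9/8*(-32)) = √127/(-¾ + 36) = √127/(141/4) = √127*(4/141) = 4*√127/141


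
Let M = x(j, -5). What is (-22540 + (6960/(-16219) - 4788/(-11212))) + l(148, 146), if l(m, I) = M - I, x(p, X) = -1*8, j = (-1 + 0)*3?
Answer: -1031711477495/45461857 ≈ -22694.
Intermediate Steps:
j = -3 (j = -1*3 = -3)
x(p, X) = -8
M = -8
l(m, I) = -8 - I
(-22540 + (6960/(-16219) - 4788/(-11212))) + l(148, 146) = (-22540 + (6960/(-16219) - 4788/(-11212))) + (-8 - 1*146) = (-22540 + (6960*(-1/16219) - 4788*(-1/11212))) + (-8 - 146) = (-22540 + (-6960/16219 + 1197/2803)) - 154 = (-22540 - 94737/45461857) - 154 = -1024710351517/45461857 - 154 = -1031711477495/45461857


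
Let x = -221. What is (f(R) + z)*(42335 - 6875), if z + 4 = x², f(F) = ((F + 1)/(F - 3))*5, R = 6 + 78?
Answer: 15587514680/9 ≈ 1.7319e+9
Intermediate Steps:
R = 84
f(F) = 5*(1 + F)/(-3 + F) (f(F) = ((1 + F)/(-3 + F))*5 = 5*(1 + F)/(-3 + F))
z = 48837 (z = -4 + (-221)² = -4 + 48841 = 48837)
(f(R) + z)*(42335 - 6875) = (5*(1 + 84)/(-3 + 84) + 48837)*(42335 - 6875) = (5*85/81 + 48837)*35460 = (5*(1/81)*85 + 48837)*35460 = (425/81 + 48837)*35460 = (3956222/81)*35460 = 15587514680/9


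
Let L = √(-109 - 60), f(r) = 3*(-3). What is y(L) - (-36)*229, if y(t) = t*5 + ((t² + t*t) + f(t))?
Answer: 7897 + 65*I ≈ 7897.0 + 65.0*I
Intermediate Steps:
f(r) = -9
L = 13*I (L = √(-169) = 13*I ≈ 13.0*I)
y(t) = -9 + 2*t² + 5*t (y(t) = t*5 + ((t² + t*t) - 9) = 5*t + ((t² + t²) - 9) = 5*t + (2*t² - 9) = 5*t + (-9 + 2*t²) = -9 + 2*t² + 5*t)
y(L) - (-36)*229 = (-9 + 2*(13*I)² + 5*(13*I)) - (-36)*229 = (-9 + 2*(-169) + 65*I) - 1*(-8244) = (-9 - 338 + 65*I) + 8244 = (-347 + 65*I) + 8244 = 7897 + 65*I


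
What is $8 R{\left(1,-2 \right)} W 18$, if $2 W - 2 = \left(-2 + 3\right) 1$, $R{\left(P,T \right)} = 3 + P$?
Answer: $864$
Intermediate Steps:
$W = \frac{3}{2}$ ($W = 1 + \frac{\left(-2 + 3\right) 1}{2} = 1 + \frac{1 \cdot 1}{2} = 1 + \frac{1}{2} \cdot 1 = 1 + \frac{1}{2} = \frac{3}{2} \approx 1.5$)
$8 R{\left(1,-2 \right)} W 18 = 8 \left(3 + 1\right) \frac{3}{2} \cdot 18 = 8 \cdot 4 \cdot \frac{3}{2} \cdot 18 = 32 \cdot \frac{3}{2} \cdot 18 = 48 \cdot 18 = 864$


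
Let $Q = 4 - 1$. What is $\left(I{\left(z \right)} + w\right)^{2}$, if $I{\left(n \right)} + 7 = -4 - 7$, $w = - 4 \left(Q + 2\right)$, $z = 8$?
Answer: $1444$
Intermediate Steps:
$Q = 3$ ($Q = 4 - 1 = 3$)
$w = -20$ ($w = - 4 \left(3 + 2\right) = \left(-4\right) 5 = -20$)
$I{\left(n \right)} = -18$ ($I{\left(n \right)} = -7 - 11 = -18$)
$\left(I{\left(z \right)} + w\right)^{2} = \left(-18 - 20\right)^{2} = \left(-38\right)^{2} = 1444$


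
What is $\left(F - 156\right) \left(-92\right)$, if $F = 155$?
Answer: $92$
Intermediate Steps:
$\left(F - 156\right) \left(-92\right) = \left(155 - 156\right) \left(-92\right) = \left(-1\right) \left(-92\right) = 92$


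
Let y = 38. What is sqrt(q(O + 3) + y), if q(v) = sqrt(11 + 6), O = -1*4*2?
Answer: sqrt(38 + sqrt(17)) ≈ 6.4902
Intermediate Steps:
O = -8 (O = -4*2 = -8)
q(v) = sqrt(17)
sqrt(q(O + 3) + y) = sqrt(sqrt(17) + 38) = sqrt(38 + sqrt(17))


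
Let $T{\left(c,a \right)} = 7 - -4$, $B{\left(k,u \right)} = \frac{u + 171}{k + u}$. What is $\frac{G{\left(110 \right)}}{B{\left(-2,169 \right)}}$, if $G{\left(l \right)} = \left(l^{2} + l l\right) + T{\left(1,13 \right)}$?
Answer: $\frac{4043237}{340} \approx 11892.0$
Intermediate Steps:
$B{\left(k,u \right)} = \frac{171 + u}{k + u}$
$T{\left(c,a \right)} = 11$ ($T{\left(c,a \right)} = 7 + 4 = 11$)
$G{\left(l \right)} = 11 + 2 l^{2}$ ($G{\left(l \right)} = \left(l^{2} + l l\right) + 11 = \left(l^{2} + l^{2}\right) + 11 = 2 l^{2} + 11 = 11 + 2 l^{2}$)
$\frac{G{\left(110 \right)}}{B{\left(-2,169 \right)}} = \frac{11 + 2 \cdot 110^{2}}{\frac{1}{-2 + 169} \left(171 + 169\right)} = \frac{11 + 2 \cdot 12100}{\frac{1}{167} \cdot 340} = \frac{11 + 24200}{\frac{1}{167} \cdot 340} = \frac{24211}{\frac{340}{167}} = 24211 \cdot \frac{167}{340} = \frac{4043237}{340}$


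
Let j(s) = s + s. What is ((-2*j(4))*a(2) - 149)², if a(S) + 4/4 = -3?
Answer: 7225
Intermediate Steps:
j(s) = 2*s
a(S) = -4 (a(S) = -1 - 3 = -4)
((-2*j(4))*a(2) - 149)² = (-4*4*(-4) - 149)² = (-2*8*(-4) - 149)² = (-16*(-4) - 149)² = (64 - 149)² = (-85)² = 7225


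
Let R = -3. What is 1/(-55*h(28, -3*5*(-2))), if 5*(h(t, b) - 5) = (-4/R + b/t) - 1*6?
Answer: -42/9889 ≈ -0.0042471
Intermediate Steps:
h(t, b) = 61/15 + b/(5*t) (h(t, b) = 5 + ((-4/(-3) + b/t) - 1*6)/5 = 5 + ((-4*(-⅓) + b/t) - 6)/5 = 5 + ((4/3 + b/t) - 6)/5 = 5 + (-14/3 + b/t)/5 = 5 + (-14/15 + b/(5*t)) = 61/15 + b/(5*t))
1/(-55*h(28, -3*5*(-2))) = 1/(-55*(61/15 + (⅕)*(-3*5*(-2))/28)) = 1/(-55*(61/15 + (⅕)*(-15*(-2))*(1/28))) = 1/(-55*(61/15 + (⅕)*30*(1/28))) = 1/(-55*(61/15 + 3/14)) = 1/(-55*899/210) = 1/(-9889/42) = -42/9889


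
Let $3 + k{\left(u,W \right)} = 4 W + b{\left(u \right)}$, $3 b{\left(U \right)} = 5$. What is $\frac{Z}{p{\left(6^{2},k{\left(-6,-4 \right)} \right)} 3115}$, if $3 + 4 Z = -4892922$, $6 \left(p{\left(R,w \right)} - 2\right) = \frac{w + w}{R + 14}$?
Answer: $- \frac{220181625}{1056608} \approx -208.39$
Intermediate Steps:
$b{\left(U \right)} = \frac{5}{3}$ ($b{\left(U \right)} = \frac{1}{3} \cdot 5 = \frac{5}{3}$)
$k{\left(u,W \right)} = - \frac{4}{3} + 4 W$ ($k{\left(u,W \right)} = -3 + \left(4 W + \frac{5}{3}\right) = -3 + \left(\frac{5}{3} + 4 W\right) = - \frac{4}{3} + 4 W$)
$p{\left(R,w \right)} = 2 + \frac{w}{3 \left(14 + R\right)}$ ($p{\left(R,w \right)} = 2 + \frac{\left(w + w\right) \frac{1}{R + 14}}{6} = 2 + \frac{2 w \frac{1}{14 + R}}{6} = 2 + \frac{w}{3 \left(14 + R\right)}$)
$Z = - \frac{4892925}{4}$ ($Z = - \frac{3}{4} + \frac{1}{4} \left(-4892922\right) = - \frac{3}{4} - \frac{2446461}{2} = - \frac{4892925}{4} \approx -1.2232 \cdot 10^{6}$)
$\frac{Z}{p{\left(6^{2},k{\left(-6,-4 \right)} \right)} 3115} = - \frac{4892925}{4 \frac{84 + \left(- \frac{4}{3} + 4 \left(-4\right)\right) + 6 \cdot 6^{2}}{3 \left(14 + 6^{2}\right)} 3115} = - \frac{4892925}{4 \frac{84 - \frac{52}{3} + 6 \cdot 36}{3 \left(14 + 36\right)} 3115} = - \frac{4892925}{4 \frac{84 - \frac{52}{3} + 216}{3 \cdot 50} \cdot 3115} = - \frac{4892925}{4 \cdot \frac{1}{3} \cdot \frac{1}{50} \cdot \frac{848}{3} \cdot 3115} = - \frac{4892925}{4 \cdot \frac{424}{225} \cdot 3115} = - \frac{4892925}{4 \cdot \frac{264152}{45}} = \left(- \frac{4892925}{4}\right) \frac{45}{264152} = - \frac{220181625}{1056608}$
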